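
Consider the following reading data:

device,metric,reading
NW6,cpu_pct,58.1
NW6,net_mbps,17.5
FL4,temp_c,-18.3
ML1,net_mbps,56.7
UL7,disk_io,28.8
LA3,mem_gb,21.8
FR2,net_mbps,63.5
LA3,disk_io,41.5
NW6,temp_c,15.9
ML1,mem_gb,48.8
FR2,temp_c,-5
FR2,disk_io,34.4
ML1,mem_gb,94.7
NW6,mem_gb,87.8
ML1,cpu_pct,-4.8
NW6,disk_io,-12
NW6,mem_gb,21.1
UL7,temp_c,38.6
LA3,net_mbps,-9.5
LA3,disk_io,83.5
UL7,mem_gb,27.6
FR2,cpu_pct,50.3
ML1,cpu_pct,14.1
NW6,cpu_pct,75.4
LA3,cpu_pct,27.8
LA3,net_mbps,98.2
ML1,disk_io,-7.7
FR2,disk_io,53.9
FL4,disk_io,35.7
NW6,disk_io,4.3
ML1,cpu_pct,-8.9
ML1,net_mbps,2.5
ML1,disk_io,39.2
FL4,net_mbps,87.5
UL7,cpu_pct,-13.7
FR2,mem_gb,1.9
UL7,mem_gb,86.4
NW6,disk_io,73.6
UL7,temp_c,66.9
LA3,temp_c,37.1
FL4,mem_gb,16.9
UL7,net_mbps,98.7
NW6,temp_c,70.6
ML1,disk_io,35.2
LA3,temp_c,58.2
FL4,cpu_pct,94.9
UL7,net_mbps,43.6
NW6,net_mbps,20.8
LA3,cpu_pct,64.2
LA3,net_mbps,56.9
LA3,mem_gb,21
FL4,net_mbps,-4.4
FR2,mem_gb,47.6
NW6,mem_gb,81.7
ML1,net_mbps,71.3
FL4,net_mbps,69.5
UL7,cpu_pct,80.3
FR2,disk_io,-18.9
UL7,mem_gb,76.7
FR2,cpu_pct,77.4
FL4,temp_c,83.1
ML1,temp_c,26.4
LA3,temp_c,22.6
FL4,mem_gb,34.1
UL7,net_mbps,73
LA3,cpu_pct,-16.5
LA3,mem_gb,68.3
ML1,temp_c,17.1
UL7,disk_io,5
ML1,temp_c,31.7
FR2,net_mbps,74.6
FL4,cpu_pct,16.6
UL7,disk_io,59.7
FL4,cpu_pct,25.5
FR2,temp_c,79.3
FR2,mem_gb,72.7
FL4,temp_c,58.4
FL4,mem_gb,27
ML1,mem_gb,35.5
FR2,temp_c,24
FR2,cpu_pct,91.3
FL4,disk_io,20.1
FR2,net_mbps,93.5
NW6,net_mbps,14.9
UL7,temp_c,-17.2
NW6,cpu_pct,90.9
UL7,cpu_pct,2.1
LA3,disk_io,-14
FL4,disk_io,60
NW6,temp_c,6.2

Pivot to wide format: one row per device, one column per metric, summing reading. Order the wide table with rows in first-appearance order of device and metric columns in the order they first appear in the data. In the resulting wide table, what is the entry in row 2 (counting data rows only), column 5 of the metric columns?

With rows in first-appearance order of device, row 2 is device=FL4. metric columns in first-appearance order: cpu_pct, net_mbps, temp_c, disk_io, mem_gb; column 5 is mem_gb.
Long rows with device=FL4, metric=mem_gb: 16.9 + 34.1 + 27 = 78.

78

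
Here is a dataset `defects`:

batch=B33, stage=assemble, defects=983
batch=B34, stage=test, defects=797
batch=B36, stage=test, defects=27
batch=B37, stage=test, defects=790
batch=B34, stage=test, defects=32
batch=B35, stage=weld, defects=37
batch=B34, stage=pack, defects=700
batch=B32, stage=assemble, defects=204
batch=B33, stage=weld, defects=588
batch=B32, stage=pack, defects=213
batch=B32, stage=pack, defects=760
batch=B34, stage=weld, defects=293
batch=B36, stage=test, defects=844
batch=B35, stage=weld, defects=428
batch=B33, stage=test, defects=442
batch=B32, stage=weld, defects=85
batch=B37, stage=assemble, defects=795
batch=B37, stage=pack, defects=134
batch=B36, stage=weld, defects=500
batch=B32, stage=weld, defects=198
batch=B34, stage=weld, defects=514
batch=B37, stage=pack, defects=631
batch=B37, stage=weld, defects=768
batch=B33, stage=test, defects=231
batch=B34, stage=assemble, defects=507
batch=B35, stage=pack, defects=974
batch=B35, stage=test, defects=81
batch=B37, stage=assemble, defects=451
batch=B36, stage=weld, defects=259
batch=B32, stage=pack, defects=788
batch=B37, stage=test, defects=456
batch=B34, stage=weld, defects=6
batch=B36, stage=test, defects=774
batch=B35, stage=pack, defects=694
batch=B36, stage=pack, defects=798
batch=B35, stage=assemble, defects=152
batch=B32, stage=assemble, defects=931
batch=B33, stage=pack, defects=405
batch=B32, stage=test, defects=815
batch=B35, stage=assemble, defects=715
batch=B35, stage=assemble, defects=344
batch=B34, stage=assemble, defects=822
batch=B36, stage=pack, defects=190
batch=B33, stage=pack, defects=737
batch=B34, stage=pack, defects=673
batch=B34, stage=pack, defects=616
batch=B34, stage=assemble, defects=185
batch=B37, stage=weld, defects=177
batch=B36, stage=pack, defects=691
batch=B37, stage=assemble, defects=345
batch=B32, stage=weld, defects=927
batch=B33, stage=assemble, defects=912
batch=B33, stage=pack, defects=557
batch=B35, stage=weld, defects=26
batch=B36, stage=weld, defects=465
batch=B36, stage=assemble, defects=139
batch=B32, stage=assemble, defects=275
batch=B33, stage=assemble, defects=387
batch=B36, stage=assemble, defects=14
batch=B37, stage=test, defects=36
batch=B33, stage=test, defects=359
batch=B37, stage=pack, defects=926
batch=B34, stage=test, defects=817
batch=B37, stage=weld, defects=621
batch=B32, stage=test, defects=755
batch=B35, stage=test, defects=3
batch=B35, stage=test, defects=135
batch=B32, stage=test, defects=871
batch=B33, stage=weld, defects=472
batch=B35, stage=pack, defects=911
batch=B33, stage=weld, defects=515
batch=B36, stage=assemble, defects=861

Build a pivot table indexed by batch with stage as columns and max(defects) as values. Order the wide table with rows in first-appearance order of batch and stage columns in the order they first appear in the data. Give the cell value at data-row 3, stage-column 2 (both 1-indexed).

844

With rows in first-appearance order of batch, row 3 is batch=B36. stage columns in first-appearance order: assemble, test, weld, pack; column 2 is test.
Long rows with batch=B36, stage=test: max(27, 844, 774) = 844.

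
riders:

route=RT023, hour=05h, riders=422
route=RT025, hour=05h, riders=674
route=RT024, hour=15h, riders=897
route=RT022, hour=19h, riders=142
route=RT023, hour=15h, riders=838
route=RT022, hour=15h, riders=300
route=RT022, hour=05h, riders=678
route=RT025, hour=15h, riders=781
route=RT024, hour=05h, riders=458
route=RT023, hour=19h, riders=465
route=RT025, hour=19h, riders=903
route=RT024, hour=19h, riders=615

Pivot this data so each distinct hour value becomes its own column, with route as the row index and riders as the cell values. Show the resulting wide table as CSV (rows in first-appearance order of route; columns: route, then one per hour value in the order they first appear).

route,05h,15h,19h
RT023,422,838,465
RT025,674,781,903
RT024,458,897,615
RT022,678,300,142

Columns: route plus the 3 distinct hour values (05h, 15h, 19h).
For example, row RT023 column 05h takes riders=422 from the long row (RT023, 05h).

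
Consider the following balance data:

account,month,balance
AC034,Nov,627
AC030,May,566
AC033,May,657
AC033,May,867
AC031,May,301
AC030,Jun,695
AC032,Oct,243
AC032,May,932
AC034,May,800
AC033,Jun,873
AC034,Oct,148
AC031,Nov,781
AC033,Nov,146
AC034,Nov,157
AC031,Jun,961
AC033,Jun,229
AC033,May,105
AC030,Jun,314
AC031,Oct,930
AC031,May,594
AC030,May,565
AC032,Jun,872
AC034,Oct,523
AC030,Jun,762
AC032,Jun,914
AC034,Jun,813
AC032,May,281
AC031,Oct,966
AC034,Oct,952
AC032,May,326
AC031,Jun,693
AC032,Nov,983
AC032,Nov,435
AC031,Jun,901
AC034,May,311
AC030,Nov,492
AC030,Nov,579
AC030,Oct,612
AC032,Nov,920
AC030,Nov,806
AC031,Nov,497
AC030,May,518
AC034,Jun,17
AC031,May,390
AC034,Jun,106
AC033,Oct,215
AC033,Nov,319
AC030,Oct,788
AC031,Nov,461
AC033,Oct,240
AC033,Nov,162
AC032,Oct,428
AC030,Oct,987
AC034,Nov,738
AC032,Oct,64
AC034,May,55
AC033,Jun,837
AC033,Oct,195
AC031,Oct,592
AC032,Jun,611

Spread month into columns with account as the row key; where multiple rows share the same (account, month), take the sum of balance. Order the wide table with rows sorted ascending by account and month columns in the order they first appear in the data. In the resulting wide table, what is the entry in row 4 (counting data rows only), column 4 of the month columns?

650

With rows sorted ascending by account, row 4 is account=AC033. month columns in first-appearance order: Nov, May, Jun, Oct; column 4 is Oct.
Long rows with account=AC033, month=Oct: 215 + 240 + 195 = 650.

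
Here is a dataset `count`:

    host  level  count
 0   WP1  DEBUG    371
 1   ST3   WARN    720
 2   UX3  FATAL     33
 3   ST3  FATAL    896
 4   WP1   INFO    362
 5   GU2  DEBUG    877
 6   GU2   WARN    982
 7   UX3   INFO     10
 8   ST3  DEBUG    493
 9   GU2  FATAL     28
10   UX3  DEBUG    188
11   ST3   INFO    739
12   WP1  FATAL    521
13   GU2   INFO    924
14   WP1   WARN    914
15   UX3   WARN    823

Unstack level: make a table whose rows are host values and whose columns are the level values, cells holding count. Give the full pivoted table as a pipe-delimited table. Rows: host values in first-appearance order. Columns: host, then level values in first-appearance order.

Columns: host plus the 4 distinct level values (DEBUG, WARN, FATAL, INFO).
For example, row WP1 column DEBUG takes count=371 from the long row (WP1, DEBUG).

| host | DEBUG | WARN | FATAL | INFO |
| WP1 | 371 | 914 | 521 | 362 |
| ST3 | 493 | 720 | 896 | 739 |
| UX3 | 188 | 823 | 33 | 10 |
| GU2 | 877 | 982 | 28 | 924 |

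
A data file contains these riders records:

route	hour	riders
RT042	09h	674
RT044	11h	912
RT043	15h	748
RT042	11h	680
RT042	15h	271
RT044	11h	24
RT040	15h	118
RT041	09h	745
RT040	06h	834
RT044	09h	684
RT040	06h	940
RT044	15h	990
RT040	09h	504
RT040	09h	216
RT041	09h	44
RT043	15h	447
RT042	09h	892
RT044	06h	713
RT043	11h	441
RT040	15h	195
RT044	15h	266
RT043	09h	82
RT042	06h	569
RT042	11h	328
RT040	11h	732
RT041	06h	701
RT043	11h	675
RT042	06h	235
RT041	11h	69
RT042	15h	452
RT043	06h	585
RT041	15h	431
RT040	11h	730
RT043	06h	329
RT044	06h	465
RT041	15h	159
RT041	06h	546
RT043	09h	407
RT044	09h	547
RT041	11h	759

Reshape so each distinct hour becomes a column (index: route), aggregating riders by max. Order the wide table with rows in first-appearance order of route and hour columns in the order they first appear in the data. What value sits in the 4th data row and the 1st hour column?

With rows in first-appearance order of route, row 4 is route=RT040. hour columns in first-appearance order: 09h, 11h, 15h, 06h; column 1 is 09h.
Long rows with route=RT040, hour=09h: max(504, 216) = 504.

504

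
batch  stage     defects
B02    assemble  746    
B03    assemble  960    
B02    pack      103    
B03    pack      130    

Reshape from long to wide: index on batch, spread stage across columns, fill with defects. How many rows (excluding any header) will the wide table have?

2 distinct batch values → 2 rows.

2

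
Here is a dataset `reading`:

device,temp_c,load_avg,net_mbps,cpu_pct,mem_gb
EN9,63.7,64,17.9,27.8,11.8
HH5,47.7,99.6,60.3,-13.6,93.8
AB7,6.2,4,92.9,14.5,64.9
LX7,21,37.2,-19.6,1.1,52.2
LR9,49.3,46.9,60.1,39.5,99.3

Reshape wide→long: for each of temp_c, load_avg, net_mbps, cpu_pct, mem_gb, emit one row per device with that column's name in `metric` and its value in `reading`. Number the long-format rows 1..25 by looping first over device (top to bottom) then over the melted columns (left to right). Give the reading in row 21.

49.3

25 rows total (5 × 5). Row 21: index ⌊(21-1)/5⌋ = 4 into device → LR9; (21-1) mod 5 = 0 into the melted columns → temp_c.
So row 21 is (LR9, temp_c, 49.3); reading = 49.3.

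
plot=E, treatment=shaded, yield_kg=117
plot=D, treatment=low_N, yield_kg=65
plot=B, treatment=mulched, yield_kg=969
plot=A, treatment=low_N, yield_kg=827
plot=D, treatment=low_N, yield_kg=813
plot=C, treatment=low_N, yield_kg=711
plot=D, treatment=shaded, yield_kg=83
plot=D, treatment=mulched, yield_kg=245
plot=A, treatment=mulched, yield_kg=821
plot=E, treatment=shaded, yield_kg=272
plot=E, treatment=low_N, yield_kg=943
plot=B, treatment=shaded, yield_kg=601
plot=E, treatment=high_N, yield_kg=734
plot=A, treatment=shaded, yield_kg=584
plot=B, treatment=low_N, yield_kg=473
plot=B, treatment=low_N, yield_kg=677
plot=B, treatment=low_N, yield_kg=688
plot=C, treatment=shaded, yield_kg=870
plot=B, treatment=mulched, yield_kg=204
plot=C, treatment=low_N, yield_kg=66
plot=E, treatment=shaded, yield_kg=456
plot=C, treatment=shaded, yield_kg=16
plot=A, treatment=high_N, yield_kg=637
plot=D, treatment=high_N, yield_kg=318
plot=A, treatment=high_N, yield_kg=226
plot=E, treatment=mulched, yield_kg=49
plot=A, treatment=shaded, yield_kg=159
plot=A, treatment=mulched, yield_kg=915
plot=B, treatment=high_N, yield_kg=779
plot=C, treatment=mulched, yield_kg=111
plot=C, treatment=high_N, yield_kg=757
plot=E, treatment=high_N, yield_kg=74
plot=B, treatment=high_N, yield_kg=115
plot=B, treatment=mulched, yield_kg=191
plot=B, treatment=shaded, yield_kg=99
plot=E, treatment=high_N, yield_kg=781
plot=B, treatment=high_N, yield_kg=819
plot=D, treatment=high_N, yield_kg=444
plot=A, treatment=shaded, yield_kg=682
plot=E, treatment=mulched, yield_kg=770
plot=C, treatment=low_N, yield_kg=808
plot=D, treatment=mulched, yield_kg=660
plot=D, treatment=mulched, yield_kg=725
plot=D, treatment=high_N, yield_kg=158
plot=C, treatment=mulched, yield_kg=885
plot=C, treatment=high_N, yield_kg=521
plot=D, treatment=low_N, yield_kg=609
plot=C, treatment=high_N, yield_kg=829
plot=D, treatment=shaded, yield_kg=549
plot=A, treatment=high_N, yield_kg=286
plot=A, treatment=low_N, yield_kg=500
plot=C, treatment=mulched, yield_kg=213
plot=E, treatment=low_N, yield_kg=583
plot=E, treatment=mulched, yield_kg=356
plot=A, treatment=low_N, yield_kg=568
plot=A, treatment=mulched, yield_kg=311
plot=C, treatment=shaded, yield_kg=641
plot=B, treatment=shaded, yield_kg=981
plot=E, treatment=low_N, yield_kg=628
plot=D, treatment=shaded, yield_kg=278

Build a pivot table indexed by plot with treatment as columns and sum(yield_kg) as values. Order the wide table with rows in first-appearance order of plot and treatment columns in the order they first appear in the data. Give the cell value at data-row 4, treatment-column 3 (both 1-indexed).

2047

With rows in first-appearance order of plot, row 4 is plot=A. treatment columns in first-appearance order: shaded, low_N, mulched, high_N; column 3 is mulched.
Long rows with plot=A, treatment=mulched: 821 + 915 + 311 = 2047.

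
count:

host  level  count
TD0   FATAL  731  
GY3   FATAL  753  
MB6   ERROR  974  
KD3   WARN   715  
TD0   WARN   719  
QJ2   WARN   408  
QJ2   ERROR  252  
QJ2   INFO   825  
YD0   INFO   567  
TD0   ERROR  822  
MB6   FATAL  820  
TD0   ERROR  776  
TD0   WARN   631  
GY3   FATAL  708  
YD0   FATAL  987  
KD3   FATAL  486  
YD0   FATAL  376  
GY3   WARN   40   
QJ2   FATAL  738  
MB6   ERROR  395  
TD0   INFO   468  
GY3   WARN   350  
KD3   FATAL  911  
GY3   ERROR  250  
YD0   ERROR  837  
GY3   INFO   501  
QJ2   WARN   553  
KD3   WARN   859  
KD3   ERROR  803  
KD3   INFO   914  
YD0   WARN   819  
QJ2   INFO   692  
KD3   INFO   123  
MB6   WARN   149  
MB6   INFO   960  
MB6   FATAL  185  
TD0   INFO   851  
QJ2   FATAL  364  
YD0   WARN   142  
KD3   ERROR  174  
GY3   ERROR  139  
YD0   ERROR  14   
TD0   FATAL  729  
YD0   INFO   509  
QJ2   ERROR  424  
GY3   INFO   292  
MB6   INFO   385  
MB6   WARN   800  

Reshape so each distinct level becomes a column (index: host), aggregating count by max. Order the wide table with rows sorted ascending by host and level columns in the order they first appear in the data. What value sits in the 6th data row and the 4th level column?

With rows sorted ascending by host, row 6 is host=YD0. level columns in first-appearance order: FATAL, ERROR, WARN, INFO; column 4 is INFO.
Long rows with host=YD0, level=INFO: max(567, 509) = 567.

567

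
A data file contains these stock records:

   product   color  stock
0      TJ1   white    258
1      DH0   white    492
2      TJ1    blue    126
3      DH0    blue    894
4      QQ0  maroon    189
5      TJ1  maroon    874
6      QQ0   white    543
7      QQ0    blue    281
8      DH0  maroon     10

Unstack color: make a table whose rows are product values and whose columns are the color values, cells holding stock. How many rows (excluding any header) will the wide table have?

3

3 distinct product values → 3 rows.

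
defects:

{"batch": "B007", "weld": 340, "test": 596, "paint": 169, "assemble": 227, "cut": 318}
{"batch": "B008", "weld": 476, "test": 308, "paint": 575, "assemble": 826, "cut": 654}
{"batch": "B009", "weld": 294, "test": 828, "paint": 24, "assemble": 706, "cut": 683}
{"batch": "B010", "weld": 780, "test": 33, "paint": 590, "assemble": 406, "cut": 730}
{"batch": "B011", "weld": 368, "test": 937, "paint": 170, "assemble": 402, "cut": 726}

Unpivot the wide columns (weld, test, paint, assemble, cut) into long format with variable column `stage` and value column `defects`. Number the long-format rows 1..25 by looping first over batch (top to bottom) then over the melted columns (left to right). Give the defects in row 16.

780

25 rows total (5 × 5). Row 16: index ⌊(16-1)/5⌋ = 3 into batch → B010; (16-1) mod 5 = 0 into the melted columns → weld.
So row 16 is (B010, weld, 780); defects = 780.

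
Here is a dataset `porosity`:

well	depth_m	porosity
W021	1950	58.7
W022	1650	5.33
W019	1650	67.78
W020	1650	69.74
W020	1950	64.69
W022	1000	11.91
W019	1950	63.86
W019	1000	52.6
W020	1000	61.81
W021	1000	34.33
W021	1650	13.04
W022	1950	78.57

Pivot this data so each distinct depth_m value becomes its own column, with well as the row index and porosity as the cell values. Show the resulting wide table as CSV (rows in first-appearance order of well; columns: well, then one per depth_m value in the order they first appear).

well,1950,1650,1000
W021,58.7,13.04,34.33
W022,78.57,5.33,11.91
W019,63.86,67.78,52.6
W020,64.69,69.74,61.81

Columns: well plus the 3 distinct depth_m values (1950, 1650, 1000).
For example, row W021 column 1950 takes porosity=58.7 from the long row (W021, 1950).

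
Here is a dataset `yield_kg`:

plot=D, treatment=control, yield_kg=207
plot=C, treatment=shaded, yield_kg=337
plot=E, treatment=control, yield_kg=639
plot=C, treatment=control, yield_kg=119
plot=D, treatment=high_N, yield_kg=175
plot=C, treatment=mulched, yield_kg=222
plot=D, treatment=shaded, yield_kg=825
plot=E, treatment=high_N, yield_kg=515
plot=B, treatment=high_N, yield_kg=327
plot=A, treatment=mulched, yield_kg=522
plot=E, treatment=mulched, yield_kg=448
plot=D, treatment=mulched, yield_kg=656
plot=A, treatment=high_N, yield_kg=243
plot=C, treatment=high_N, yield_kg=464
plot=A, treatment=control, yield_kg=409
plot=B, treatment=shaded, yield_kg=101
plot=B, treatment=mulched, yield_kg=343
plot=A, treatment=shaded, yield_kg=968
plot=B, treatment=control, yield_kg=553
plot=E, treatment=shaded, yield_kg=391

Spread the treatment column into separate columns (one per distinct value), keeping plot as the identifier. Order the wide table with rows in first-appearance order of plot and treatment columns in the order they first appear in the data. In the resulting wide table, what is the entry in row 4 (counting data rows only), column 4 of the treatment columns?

With rows in first-appearance order of plot, row 4 is plot=B. treatment columns in first-appearance order: control, shaded, high_N, mulched; column 4 is mulched.
Long rows with plot=B, treatment=mulched: yield_kg = 343.

343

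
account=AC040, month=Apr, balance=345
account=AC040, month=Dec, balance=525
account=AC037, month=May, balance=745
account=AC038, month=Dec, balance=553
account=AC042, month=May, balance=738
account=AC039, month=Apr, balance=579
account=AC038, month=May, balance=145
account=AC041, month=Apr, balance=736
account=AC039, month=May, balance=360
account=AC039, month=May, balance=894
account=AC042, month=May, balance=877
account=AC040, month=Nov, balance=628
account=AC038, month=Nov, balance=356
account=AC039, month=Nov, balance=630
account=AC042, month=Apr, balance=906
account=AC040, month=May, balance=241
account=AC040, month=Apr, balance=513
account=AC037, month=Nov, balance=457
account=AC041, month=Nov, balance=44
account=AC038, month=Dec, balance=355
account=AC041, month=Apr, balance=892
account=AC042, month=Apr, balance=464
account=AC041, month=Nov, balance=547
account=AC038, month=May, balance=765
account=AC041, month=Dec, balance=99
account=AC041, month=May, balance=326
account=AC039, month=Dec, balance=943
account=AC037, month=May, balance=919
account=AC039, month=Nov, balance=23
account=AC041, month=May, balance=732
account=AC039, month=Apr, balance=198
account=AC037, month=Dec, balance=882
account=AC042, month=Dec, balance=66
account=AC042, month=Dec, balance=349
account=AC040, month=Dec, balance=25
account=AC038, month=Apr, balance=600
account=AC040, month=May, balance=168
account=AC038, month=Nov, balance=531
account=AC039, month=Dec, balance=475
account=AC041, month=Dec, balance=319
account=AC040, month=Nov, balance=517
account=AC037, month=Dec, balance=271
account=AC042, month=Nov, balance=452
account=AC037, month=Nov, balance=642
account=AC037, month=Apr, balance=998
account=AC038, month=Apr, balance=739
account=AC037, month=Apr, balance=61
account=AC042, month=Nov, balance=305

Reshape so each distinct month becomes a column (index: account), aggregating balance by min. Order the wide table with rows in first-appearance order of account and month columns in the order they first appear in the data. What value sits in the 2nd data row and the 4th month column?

457

With rows in first-appearance order of account, row 2 is account=AC037. month columns in first-appearance order: Apr, Dec, May, Nov; column 4 is Nov.
Long rows with account=AC037, month=Nov: min(457, 642) = 457.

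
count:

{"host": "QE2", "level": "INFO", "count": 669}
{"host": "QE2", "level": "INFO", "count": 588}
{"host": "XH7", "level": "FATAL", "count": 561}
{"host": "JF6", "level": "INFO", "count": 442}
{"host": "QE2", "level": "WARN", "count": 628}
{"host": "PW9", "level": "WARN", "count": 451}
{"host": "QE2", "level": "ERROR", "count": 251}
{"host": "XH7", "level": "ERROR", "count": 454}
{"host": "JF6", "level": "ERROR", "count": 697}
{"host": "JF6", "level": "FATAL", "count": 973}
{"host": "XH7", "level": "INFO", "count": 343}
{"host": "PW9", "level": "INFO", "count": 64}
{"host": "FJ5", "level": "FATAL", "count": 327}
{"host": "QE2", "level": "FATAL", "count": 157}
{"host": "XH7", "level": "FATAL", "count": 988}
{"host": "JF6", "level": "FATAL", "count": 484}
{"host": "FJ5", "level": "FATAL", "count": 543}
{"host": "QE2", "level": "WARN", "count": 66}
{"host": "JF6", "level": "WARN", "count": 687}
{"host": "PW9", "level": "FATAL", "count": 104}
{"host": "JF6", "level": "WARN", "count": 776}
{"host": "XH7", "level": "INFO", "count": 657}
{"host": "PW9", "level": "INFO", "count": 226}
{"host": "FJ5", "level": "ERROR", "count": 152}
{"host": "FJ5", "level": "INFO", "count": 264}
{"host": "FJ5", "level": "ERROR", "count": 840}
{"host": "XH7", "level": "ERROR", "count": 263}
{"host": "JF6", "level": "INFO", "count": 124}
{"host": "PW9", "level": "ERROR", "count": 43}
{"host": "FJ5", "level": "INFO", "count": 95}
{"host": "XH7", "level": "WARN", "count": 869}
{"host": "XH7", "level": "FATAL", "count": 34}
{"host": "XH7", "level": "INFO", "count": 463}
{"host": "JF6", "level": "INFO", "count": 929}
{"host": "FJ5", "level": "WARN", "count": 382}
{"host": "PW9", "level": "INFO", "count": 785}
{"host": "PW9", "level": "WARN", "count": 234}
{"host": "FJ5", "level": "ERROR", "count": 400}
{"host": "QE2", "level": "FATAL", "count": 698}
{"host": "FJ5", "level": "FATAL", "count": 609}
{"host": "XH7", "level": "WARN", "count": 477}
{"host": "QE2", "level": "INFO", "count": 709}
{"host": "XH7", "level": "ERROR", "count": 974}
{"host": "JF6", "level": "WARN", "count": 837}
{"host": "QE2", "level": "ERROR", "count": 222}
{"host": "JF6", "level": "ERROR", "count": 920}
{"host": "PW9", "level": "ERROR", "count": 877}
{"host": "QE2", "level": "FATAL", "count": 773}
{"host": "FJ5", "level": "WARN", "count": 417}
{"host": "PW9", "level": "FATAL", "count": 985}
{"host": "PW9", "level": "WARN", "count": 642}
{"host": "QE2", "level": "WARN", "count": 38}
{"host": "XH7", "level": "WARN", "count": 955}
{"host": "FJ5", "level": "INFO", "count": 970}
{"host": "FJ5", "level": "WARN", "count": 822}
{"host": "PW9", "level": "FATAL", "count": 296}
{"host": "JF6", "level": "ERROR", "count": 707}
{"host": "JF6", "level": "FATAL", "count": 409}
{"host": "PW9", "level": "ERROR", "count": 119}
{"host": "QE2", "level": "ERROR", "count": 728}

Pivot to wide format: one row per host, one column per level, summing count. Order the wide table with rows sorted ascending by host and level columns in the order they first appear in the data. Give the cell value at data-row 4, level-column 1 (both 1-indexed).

With rows sorted ascending by host, row 4 is host=QE2. level columns in first-appearance order: INFO, FATAL, WARN, ERROR; column 1 is INFO.
Long rows with host=QE2, level=INFO: 669 + 588 + 709 = 1966.

1966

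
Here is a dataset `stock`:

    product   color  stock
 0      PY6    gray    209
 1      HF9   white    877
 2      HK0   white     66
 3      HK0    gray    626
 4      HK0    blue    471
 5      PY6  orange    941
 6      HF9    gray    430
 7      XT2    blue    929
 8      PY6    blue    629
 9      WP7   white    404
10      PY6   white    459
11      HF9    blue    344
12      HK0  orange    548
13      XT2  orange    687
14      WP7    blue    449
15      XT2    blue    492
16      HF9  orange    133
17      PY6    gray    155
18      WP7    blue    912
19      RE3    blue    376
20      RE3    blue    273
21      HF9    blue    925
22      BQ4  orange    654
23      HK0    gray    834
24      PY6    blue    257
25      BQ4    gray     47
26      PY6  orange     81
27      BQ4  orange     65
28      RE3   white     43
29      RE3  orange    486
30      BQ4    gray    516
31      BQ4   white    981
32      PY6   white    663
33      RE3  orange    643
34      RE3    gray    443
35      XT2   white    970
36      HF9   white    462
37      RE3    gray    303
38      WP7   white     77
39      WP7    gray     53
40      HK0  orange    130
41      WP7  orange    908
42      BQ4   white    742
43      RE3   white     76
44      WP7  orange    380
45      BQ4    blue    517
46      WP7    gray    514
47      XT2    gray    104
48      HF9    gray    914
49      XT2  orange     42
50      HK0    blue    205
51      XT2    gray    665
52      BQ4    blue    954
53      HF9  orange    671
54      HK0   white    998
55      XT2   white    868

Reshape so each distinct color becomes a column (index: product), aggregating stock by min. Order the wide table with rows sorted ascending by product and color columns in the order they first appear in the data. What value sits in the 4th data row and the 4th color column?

81

With rows sorted ascending by product, row 4 is product=PY6. color columns in first-appearance order: gray, white, blue, orange; column 4 is orange.
Long rows with product=PY6, color=orange: min(941, 81) = 81.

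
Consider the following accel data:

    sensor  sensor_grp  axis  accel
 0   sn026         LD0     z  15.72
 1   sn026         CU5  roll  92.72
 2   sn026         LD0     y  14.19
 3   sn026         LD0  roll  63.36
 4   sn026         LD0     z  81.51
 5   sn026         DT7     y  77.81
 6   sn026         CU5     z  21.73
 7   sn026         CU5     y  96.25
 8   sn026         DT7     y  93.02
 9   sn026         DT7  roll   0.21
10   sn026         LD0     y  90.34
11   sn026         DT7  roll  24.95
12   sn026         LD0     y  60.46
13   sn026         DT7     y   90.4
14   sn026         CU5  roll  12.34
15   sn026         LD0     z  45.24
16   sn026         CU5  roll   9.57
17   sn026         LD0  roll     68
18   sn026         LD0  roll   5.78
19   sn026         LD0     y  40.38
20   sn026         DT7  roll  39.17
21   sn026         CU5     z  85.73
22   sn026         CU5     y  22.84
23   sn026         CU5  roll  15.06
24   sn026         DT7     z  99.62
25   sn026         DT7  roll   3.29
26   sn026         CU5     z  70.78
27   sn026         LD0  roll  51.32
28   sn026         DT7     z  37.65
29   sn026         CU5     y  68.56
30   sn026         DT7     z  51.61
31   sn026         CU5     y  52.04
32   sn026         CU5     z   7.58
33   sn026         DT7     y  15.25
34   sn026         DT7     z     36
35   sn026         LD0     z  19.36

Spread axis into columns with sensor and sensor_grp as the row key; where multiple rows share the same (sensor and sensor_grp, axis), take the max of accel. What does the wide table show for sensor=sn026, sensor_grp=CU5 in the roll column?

Rows with sensor=sn026, sensor_grp=CU5 and axis=roll: accel values are 92.72, 12.34, 9.57, 15.06.
max(92.72, 12.34, 9.57, 15.06) = 92.72.

92.72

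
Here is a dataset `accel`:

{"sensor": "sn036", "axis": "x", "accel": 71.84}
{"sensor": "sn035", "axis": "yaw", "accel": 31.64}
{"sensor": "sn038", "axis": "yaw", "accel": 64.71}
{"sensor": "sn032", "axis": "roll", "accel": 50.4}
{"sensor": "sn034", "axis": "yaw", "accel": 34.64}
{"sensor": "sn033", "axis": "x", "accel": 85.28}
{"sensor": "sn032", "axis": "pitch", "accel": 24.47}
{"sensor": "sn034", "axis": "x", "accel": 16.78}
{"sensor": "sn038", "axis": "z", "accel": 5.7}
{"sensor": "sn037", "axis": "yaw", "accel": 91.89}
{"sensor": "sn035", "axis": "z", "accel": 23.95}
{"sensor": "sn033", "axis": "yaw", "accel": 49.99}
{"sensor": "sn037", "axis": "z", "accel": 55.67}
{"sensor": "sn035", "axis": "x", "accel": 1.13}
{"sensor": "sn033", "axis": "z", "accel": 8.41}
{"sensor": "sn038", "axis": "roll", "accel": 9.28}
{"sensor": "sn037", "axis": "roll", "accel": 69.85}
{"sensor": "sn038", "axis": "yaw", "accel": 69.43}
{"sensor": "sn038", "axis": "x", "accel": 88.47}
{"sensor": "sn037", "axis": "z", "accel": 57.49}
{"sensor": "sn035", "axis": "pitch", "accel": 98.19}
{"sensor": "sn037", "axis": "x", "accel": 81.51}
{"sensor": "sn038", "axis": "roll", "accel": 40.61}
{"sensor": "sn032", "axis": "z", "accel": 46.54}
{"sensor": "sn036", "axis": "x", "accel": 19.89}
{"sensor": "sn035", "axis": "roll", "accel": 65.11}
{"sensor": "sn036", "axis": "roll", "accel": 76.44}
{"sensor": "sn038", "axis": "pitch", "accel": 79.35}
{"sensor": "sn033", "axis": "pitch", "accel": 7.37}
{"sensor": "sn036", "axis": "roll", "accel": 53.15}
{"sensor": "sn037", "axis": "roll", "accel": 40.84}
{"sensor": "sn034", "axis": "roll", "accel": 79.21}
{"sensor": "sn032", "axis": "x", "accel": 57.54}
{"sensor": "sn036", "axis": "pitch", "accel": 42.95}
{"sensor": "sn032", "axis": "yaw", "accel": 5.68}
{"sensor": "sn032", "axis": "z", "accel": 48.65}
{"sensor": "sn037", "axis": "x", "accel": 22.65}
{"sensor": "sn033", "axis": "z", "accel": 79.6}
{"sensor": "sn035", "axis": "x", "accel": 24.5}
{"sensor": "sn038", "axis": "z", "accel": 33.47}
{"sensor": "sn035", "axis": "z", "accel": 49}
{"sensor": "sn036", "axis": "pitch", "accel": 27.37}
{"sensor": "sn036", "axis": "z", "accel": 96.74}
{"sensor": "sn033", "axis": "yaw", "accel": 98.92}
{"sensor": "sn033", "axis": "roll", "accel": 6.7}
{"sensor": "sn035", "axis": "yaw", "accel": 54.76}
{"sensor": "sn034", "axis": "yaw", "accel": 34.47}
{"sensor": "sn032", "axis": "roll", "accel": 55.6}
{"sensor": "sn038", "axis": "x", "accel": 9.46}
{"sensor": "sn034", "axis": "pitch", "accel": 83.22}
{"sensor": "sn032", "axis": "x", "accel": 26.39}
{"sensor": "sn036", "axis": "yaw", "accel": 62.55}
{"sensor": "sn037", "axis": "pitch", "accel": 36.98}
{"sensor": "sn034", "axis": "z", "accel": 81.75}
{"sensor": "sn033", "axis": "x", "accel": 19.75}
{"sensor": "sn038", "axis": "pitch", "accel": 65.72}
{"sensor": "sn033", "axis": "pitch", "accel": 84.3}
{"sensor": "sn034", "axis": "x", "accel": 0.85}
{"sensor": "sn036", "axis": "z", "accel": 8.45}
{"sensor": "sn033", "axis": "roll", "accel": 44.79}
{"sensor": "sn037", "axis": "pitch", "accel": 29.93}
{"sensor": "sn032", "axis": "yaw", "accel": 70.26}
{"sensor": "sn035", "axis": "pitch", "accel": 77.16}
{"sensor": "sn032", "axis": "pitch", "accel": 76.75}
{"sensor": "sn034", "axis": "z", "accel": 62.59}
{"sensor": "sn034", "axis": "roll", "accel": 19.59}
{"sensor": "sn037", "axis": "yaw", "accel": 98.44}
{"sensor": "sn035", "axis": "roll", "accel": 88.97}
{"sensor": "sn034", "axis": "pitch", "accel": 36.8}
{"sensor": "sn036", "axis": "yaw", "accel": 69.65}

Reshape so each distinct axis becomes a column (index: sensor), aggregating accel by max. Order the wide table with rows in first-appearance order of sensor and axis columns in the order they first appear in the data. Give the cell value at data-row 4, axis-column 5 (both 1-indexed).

With rows in first-appearance order of sensor, row 4 is sensor=sn032. axis columns in first-appearance order: x, yaw, roll, pitch, z; column 5 is z.
Long rows with sensor=sn032, axis=z: max(46.54, 48.65) = 48.65.

48.65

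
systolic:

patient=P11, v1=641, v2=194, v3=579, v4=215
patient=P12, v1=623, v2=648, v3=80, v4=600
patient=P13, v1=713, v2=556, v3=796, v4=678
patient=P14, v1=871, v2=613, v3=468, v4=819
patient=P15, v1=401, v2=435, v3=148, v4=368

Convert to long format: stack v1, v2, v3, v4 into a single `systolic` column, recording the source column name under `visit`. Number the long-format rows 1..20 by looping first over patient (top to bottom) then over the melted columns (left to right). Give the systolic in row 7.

20 rows total (5 × 4). Row 7: index ⌊(7-1)/4⌋ = 1 into patient → P12; (7-1) mod 4 = 2 into the melted columns → v3.
So row 7 is (P12, v3, 80); systolic = 80.

80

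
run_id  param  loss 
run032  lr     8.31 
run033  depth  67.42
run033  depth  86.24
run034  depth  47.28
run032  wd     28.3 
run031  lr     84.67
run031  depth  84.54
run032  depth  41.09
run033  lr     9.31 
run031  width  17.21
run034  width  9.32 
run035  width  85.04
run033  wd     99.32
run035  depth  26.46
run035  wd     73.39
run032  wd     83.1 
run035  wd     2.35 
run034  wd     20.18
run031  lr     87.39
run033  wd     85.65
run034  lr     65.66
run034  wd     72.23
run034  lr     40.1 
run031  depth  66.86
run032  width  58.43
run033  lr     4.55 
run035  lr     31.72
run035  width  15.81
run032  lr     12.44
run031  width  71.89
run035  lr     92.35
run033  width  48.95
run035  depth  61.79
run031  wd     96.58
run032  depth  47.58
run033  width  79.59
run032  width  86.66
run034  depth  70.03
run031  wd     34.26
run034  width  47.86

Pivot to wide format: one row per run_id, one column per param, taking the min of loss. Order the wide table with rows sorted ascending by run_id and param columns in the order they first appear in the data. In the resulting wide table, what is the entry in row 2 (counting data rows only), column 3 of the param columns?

With rows sorted ascending by run_id, row 2 is run_id=run032. param columns in first-appearance order: lr, depth, wd, width; column 3 is wd.
Long rows with run_id=run032, param=wd: min(28.3, 83.1) = 28.3.

28.3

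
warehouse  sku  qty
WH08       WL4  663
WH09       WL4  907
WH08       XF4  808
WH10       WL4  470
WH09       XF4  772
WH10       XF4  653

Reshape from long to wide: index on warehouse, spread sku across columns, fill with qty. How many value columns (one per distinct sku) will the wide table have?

2 distinct sku values: WL4, XF4.

2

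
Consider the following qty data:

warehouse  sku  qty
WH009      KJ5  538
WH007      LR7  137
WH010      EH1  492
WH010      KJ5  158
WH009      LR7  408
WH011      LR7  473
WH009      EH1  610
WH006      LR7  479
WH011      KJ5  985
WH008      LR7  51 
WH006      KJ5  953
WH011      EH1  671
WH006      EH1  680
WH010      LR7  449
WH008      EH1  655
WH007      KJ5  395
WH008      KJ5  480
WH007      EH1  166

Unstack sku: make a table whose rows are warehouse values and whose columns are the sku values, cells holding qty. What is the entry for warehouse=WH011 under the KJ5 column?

985

Wide layout: rows indexed by warehouse, columns are the 3 distinct sku values (KJ5, LR7, EH1).
Cell (warehouse=WH011, sku=KJ5) draws from the long row where warehouse=WH011 and sku=KJ5, which has qty=985.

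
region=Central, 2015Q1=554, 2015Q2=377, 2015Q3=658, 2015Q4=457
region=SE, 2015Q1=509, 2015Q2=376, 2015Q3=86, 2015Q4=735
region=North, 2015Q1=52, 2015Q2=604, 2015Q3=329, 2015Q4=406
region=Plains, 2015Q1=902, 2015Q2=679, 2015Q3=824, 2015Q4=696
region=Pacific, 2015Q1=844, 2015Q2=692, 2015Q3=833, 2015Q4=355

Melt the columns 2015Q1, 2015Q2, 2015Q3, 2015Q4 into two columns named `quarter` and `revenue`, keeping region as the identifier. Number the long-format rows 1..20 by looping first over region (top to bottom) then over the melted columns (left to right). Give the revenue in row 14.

679

20 rows total (5 × 4). Row 14: index ⌊(14-1)/4⌋ = 3 into region → Plains; (14-1) mod 4 = 1 into the melted columns → 2015Q2.
So row 14 is (Plains, 2015Q2, 679); revenue = 679.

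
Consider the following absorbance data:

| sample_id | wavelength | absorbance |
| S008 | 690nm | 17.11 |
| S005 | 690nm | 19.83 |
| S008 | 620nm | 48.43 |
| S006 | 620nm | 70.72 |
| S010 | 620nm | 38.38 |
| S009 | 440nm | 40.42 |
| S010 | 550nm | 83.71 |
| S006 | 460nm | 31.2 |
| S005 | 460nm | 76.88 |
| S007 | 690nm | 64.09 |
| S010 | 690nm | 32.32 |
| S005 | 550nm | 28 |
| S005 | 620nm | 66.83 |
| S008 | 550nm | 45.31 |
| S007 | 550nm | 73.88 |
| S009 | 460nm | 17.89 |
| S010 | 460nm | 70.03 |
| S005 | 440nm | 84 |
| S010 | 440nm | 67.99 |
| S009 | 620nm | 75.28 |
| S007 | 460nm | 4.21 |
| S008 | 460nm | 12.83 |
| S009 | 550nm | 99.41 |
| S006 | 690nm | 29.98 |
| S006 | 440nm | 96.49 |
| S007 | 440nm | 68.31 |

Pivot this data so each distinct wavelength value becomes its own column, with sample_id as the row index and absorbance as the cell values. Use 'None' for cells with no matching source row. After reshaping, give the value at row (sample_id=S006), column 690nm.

29.98

The long row with sample_id=S006, wavelength=690nm has absorbance=29.98.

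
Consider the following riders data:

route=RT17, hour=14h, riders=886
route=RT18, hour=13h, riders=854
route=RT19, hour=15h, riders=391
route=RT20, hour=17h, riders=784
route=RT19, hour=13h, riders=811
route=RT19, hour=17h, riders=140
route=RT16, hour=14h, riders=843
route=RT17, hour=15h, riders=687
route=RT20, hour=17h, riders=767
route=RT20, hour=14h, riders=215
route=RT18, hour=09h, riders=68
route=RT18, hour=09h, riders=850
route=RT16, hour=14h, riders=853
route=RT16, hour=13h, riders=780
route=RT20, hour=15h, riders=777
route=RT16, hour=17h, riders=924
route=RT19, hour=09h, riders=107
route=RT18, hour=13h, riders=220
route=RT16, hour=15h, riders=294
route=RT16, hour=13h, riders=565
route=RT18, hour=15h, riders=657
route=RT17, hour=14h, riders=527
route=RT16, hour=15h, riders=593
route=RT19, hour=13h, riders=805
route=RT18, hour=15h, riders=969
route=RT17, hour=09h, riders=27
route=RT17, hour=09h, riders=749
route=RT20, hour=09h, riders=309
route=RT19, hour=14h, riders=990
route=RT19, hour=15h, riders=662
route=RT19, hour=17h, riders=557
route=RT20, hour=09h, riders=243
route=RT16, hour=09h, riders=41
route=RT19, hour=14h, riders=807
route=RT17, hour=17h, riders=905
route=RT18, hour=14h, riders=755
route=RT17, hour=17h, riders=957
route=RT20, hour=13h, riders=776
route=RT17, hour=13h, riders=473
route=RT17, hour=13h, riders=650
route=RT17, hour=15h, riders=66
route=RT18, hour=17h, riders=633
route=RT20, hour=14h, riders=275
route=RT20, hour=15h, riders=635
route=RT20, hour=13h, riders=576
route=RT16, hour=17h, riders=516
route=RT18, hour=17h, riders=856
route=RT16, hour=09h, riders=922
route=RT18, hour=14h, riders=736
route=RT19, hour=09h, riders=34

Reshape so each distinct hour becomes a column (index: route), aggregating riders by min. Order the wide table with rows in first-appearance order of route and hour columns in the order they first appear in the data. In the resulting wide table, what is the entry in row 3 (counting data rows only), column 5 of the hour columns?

34

With rows in first-appearance order of route, row 3 is route=RT19. hour columns in first-appearance order: 14h, 13h, 15h, 17h, 09h; column 5 is 09h.
Long rows with route=RT19, hour=09h: min(107, 34) = 34.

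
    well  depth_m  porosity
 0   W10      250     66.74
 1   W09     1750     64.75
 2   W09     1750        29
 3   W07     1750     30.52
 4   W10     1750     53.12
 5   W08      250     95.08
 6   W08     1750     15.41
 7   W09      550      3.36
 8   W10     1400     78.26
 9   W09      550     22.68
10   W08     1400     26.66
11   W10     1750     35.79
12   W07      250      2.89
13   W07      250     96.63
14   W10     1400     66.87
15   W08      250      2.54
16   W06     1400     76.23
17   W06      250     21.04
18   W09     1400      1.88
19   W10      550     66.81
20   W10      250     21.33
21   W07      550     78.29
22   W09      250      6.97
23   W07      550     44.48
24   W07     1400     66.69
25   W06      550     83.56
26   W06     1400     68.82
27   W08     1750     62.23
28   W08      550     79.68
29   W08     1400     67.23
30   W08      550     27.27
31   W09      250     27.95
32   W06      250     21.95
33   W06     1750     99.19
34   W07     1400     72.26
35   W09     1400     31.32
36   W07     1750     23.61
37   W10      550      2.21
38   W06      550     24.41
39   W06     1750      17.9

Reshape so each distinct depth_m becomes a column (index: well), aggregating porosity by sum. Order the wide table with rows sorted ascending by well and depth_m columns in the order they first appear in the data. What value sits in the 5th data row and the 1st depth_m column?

With rows sorted ascending by well, row 5 is well=W10. depth_m columns in first-appearance order: 250, 1750, 550, 1400; column 1 is 250.
Long rows with well=W10, depth_m=250: 66.74 + 21.33 = 88.07.

88.07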